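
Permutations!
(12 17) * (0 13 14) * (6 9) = (0 13 14)(6 9)(12 17) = [13, 1, 2, 3, 4, 5, 9, 7, 8, 6, 10, 11, 17, 14, 0, 15, 16, 12]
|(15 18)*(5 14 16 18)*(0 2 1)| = 15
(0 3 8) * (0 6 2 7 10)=(0 3 8 6 2 7 10)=[3, 1, 7, 8, 4, 5, 2, 10, 6, 9, 0]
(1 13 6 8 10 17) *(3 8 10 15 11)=[0, 13, 2, 8, 4, 5, 10, 7, 15, 9, 17, 3, 12, 6, 14, 11, 16, 1]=(1 13 6 10 17)(3 8 15 11)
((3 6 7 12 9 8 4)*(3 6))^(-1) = (4 8 9 12 7 6)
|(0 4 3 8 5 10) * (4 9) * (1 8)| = 8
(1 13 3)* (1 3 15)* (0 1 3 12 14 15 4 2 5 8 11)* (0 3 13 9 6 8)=(0 1 9 6 8 11 3 12 14 15 13 4 2 5)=[1, 9, 5, 12, 2, 0, 8, 7, 11, 6, 10, 3, 14, 4, 15, 13]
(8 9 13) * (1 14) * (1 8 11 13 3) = (1 14 8 9 3)(11 13) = [0, 14, 2, 1, 4, 5, 6, 7, 9, 3, 10, 13, 12, 11, 8]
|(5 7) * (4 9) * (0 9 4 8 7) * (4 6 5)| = |(0 9 8 7 4 6 5)| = 7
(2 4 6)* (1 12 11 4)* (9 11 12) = (12)(1 9 11 4 6 2) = [0, 9, 1, 3, 6, 5, 2, 7, 8, 11, 10, 4, 12]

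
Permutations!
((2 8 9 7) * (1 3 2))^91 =(1 3 2 8 9 7)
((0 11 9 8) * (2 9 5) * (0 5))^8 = ((0 11)(2 9 8 5))^8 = (11)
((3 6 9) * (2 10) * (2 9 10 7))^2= ((2 7)(3 6 10 9))^2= (3 10)(6 9)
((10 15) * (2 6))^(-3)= ((2 6)(10 15))^(-3)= (2 6)(10 15)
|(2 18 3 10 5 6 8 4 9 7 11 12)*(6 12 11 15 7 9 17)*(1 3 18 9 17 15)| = |(18)(1 3 10 5 12 2 9 17 6 8 4 15 7)| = 13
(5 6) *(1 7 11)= [0, 7, 2, 3, 4, 6, 5, 11, 8, 9, 10, 1]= (1 7 11)(5 6)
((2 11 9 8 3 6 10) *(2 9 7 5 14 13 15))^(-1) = (2 15 13 14 5 7 11)(3 8 9 10 6)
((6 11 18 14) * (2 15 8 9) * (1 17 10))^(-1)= (1 10 17)(2 9 8 15)(6 14 18 11)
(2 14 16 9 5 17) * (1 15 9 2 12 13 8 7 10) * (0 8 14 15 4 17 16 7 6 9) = (0 8 6 9 5 16 2 15)(1 4 17 12 13 14 7 10) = [8, 4, 15, 3, 17, 16, 9, 10, 6, 5, 1, 11, 13, 14, 7, 0, 2, 12]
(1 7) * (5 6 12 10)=(1 7)(5 6 12 10)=[0, 7, 2, 3, 4, 6, 12, 1, 8, 9, 5, 11, 10]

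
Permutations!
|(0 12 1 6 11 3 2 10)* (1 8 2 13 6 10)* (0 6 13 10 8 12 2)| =4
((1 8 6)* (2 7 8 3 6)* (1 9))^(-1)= ((1 3 6 9)(2 7 8))^(-1)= (1 9 6 3)(2 8 7)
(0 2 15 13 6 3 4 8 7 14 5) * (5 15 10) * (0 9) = (0 2 10 5 9)(3 4 8 7 14 15 13 6) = [2, 1, 10, 4, 8, 9, 3, 14, 7, 0, 5, 11, 12, 6, 15, 13]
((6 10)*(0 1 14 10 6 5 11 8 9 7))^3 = (0 10 8)(1 5 9)(7 14 11) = ((0 1 14 10 5 11 8 9 7))^3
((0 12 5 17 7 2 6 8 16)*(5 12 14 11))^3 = (0 5 2 16 11 7 8 14 17 6)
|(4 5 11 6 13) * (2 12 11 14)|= 8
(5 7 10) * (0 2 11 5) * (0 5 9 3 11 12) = (0 2 12)(3 11 9)(5 7 10) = [2, 1, 12, 11, 4, 7, 6, 10, 8, 3, 5, 9, 0]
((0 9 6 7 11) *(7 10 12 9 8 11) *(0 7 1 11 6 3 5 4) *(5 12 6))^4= ((0 8 5 4)(1 11 7)(3 12 9)(6 10))^4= (1 11 7)(3 12 9)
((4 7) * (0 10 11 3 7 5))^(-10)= ((0 10 11 3 7 4 5))^(-10)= (0 7 10 4 11 5 3)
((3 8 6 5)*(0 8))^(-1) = ((0 8 6 5 3))^(-1) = (0 3 5 6 8)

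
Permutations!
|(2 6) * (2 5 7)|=4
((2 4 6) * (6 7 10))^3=(2 10 4 6 7)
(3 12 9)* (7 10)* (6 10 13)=(3 12 9)(6 10 7 13)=[0, 1, 2, 12, 4, 5, 10, 13, 8, 3, 7, 11, 9, 6]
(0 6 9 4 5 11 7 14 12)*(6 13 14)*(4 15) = (0 13 14 12)(4 5 11 7 6 9 15) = [13, 1, 2, 3, 5, 11, 9, 6, 8, 15, 10, 7, 0, 14, 12, 4]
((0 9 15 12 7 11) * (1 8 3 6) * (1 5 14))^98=(0 15 7)(1 3 5)(6 14 8)(9 12 11)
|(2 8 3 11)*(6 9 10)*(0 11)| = 15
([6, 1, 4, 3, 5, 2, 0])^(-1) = (0 6)(2 5 4)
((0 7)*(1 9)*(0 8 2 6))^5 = ((0 7 8 2 6)(1 9))^5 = (1 9)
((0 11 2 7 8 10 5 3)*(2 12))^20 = ((0 11 12 2 7 8 10 5 3))^20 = (0 12 7 10 3 11 2 8 5)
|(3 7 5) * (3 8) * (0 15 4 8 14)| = 8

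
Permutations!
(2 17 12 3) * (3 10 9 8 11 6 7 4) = [0, 1, 17, 2, 3, 5, 7, 4, 11, 8, 9, 6, 10, 13, 14, 15, 16, 12] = (2 17 12 10 9 8 11 6 7 4 3)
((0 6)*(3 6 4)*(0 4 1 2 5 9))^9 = (0 9 5 2 1)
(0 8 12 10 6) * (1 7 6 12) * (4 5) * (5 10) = [8, 7, 2, 3, 10, 4, 0, 6, 1, 9, 12, 11, 5] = (0 8 1 7 6)(4 10 12 5)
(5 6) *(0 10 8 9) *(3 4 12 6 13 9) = [10, 1, 2, 4, 12, 13, 5, 7, 3, 0, 8, 11, 6, 9] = (0 10 8 3 4 12 6 5 13 9)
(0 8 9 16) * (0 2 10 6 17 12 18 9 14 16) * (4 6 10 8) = [4, 1, 8, 3, 6, 5, 17, 7, 14, 0, 10, 11, 18, 13, 16, 15, 2, 12, 9] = (0 4 6 17 12 18 9)(2 8 14 16)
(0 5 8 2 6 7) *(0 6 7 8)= [5, 1, 7, 3, 4, 0, 8, 6, 2]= (0 5)(2 7 6 8)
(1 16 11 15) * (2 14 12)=(1 16 11 15)(2 14 12)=[0, 16, 14, 3, 4, 5, 6, 7, 8, 9, 10, 15, 2, 13, 12, 1, 11]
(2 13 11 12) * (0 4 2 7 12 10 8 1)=(0 4 2 13 11 10 8 1)(7 12)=[4, 0, 13, 3, 2, 5, 6, 12, 1, 9, 8, 10, 7, 11]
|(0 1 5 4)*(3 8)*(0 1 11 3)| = 12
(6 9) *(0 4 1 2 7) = [4, 2, 7, 3, 1, 5, 9, 0, 8, 6] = (0 4 1 2 7)(6 9)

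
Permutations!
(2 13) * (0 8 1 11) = (0 8 1 11)(2 13) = [8, 11, 13, 3, 4, 5, 6, 7, 1, 9, 10, 0, 12, 2]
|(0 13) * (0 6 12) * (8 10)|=4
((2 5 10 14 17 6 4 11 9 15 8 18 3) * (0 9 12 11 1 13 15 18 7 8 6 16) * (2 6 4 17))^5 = (0 17 3 9 16 6 18)(1 13 15 4)(2 5 10 14)(7 8)(11 12) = ((0 9 18 3 6 17 16)(1 13 15 4)(2 5 10 14)(7 8)(11 12))^5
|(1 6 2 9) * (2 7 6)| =6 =|(1 2 9)(6 7)|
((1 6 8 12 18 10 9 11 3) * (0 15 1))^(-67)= ((0 15 1 6 8 12 18 10 9 11 3))^(-67)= (0 3 11 9 10 18 12 8 6 1 15)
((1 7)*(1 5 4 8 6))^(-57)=((1 7 5 4 8 6))^(-57)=(1 4)(5 6)(7 8)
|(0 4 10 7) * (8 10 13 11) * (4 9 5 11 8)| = 9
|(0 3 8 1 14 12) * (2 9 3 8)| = |(0 8 1 14 12)(2 9 3)| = 15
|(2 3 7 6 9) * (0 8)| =|(0 8)(2 3 7 6 9)| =10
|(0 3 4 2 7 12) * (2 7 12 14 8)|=|(0 3 4 7 14 8 2 12)|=8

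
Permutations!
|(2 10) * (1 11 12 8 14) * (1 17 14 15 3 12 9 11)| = |(2 10)(3 12 8 15)(9 11)(14 17)| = 4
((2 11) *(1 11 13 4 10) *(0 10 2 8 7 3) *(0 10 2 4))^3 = (13)(1 7)(3 11)(8 10)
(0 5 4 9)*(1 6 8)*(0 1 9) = (0 5 4)(1 6 8 9) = [5, 6, 2, 3, 0, 4, 8, 7, 9, 1]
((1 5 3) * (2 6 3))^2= (1 2 3 5 6)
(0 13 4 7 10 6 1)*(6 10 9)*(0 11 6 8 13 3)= (0 3)(1 11 6)(4 7 9 8 13)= [3, 11, 2, 0, 7, 5, 1, 9, 13, 8, 10, 6, 12, 4]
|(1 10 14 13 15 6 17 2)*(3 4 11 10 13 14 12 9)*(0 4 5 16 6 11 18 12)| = 16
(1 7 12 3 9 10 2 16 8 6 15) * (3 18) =[0, 7, 16, 9, 4, 5, 15, 12, 6, 10, 2, 11, 18, 13, 14, 1, 8, 17, 3] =(1 7 12 18 3 9 10 2 16 8 6 15)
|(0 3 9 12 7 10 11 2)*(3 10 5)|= 20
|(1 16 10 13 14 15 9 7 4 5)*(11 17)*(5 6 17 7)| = 40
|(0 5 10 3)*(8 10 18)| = |(0 5 18 8 10 3)| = 6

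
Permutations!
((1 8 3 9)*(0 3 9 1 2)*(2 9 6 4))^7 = (9) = ((9)(0 3 1 8 6 4 2))^7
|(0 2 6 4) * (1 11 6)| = 6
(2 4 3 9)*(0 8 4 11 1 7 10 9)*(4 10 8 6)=(0 6 4 3)(1 7 8 10 9 2 11)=[6, 7, 11, 0, 3, 5, 4, 8, 10, 2, 9, 1]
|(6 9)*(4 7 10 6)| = 5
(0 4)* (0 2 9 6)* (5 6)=(0 4 2 9 5 6)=[4, 1, 9, 3, 2, 6, 0, 7, 8, 5]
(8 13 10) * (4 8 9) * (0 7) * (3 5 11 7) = (0 3 5 11 7)(4 8 13 10 9) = [3, 1, 2, 5, 8, 11, 6, 0, 13, 4, 9, 7, 12, 10]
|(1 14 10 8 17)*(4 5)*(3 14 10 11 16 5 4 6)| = |(1 10 8 17)(3 14 11 16 5 6)| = 12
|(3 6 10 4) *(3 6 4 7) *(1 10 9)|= |(1 10 7 3 4 6 9)|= 7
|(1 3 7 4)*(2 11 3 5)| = |(1 5 2 11 3 7 4)| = 7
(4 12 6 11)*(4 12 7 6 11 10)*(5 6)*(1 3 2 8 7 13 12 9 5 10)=[0, 3, 8, 2, 13, 6, 1, 10, 7, 5, 4, 9, 11, 12]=(1 3 2 8 7 10 4 13 12 11 9 5 6)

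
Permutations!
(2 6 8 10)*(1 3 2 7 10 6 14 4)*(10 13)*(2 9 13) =(1 3 9 13 10 7 2 14 4)(6 8) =[0, 3, 14, 9, 1, 5, 8, 2, 6, 13, 7, 11, 12, 10, 4]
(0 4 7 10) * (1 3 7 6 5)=(0 4 6 5 1 3 7 10)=[4, 3, 2, 7, 6, 1, 5, 10, 8, 9, 0]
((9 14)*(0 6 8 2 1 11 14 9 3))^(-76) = (0 1)(2 3)(6 11)(8 14)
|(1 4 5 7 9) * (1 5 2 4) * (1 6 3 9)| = |(1 6 3 9 5 7)(2 4)| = 6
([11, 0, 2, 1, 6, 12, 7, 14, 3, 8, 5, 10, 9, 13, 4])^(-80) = (14)(0 11 10 5 12 9 8 3 1)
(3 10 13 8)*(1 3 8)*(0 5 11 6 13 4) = (0 5 11 6 13 1 3 10 4) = [5, 3, 2, 10, 0, 11, 13, 7, 8, 9, 4, 6, 12, 1]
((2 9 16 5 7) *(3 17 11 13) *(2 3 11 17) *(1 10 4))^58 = ((17)(1 10 4)(2 9 16 5 7 3)(11 13))^58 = (17)(1 10 4)(2 7 16)(3 5 9)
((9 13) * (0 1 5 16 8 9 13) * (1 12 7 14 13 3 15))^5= (0 3 8 14 5 12 15 9 13 16 7 1)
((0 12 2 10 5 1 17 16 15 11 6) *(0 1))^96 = ((0 12 2 10 5)(1 17 16 15 11 6))^96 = (17)(0 12 2 10 5)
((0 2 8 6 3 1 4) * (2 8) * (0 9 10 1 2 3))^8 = (10)(0 6 8)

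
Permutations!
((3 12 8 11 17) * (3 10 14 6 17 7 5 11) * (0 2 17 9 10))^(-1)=(0 17 2)(3 8 12)(5 7 11)(6 14 10 9)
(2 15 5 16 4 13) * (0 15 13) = (0 15 5 16 4)(2 13) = [15, 1, 13, 3, 0, 16, 6, 7, 8, 9, 10, 11, 12, 2, 14, 5, 4]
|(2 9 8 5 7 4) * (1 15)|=6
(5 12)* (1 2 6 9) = (1 2 6 9)(5 12) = [0, 2, 6, 3, 4, 12, 9, 7, 8, 1, 10, 11, 5]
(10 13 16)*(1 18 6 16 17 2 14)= (1 18 6 16 10 13 17 2 14)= [0, 18, 14, 3, 4, 5, 16, 7, 8, 9, 13, 11, 12, 17, 1, 15, 10, 2, 6]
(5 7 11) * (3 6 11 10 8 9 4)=[0, 1, 2, 6, 3, 7, 11, 10, 9, 4, 8, 5]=(3 6 11 5 7 10 8 9 4)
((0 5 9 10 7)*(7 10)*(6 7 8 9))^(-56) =(10)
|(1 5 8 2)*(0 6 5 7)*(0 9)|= 8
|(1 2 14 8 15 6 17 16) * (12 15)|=9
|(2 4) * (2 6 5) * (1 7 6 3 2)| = 12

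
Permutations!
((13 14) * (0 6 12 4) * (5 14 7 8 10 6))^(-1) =((0 5 14 13 7 8 10 6 12 4))^(-1) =(0 4 12 6 10 8 7 13 14 5)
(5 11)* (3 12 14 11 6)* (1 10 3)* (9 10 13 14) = (1 13 14 11 5 6)(3 12 9 10) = [0, 13, 2, 12, 4, 6, 1, 7, 8, 10, 3, 5, 9, 14, 11]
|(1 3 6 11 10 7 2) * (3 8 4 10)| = 6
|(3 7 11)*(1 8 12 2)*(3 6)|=|(1 8 12 2)(3 7 11 6)|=4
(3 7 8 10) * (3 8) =(3 7)(8 10) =[0, 1, 2, 7, 4, 5, 6, 3, 10, 9, 8]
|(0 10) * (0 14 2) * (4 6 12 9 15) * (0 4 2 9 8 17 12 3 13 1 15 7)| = |(0 10 14 9 7)(1 15 2 4 6 3 13)(8 17 12)| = 105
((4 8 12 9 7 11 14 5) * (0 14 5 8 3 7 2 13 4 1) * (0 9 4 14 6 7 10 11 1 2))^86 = (0 6 7 1 9)(2 3 14 11 12)(4 13 10 8 5)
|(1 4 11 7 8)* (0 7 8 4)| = |(0 7 4 11 8 1)| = 6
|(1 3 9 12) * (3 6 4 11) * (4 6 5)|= 7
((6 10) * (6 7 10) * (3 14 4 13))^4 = ((3 14 4 13)(7 10))^4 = (14)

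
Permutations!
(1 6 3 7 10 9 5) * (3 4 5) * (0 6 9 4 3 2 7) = (0 6 3)(1 9 2 7 10 4 5) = [6, 9, 7, 0, 5, 1, 3, 10, 8, 2, 4]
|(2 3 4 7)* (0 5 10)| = 12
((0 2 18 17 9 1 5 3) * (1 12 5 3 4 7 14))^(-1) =((0 2 18 17 9 12 5 4 7 14 1 3))^(-1) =(0 3 1 14 7 4 5 12 9 17 18 2)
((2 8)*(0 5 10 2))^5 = (10)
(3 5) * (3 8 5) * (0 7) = (0 7)(5 8) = [7, 1, 2, 3, 4, 8, 6, 0, 5]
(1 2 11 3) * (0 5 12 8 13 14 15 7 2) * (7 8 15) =[5, 0, 11, 1, 4, 12, 6, 2, 13, 9, 10, 3, 15, 14, 7, 8] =(0 5 12 15 8 13 14 7 2 11 3 1)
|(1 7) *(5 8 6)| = 6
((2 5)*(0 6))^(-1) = ((0 6)(2 5))^(-1) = (0 6)(2 5)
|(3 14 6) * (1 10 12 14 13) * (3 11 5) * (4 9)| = |(1 10 12 14 6 11 5 3 13)(4 9)| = 18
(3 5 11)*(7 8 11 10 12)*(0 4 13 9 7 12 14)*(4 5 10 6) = (0 5 6 4 13 9 7 8 11 3 10 14) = [5, 1, 2, 10, 13, 6, 4, 8, 11, 7, 14, 3, 12, 9, 0]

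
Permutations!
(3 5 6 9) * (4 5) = (3 4 5 6 9) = [0, 1, 2, 4, 5, 6, 9, 7, 8, 3]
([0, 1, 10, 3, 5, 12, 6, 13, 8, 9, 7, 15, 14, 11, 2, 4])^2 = (2 7 11 4 12)(5 14 10 13 15)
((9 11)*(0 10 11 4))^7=(0 11 4 10 9)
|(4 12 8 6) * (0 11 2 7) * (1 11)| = 20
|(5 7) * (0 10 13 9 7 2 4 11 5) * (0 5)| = |(0 10 13 9 7 5 2 4 11)| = 9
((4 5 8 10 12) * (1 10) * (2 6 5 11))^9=((1 10 12 4 11 2 6 5 8))^9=(12)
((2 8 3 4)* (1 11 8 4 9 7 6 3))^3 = ((1 11 8)(2 4)(3 9 7 6))^3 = (11)(2 4)(3 6 7 9)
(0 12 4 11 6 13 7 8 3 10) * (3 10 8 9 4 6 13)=[12, 1, 2, 8, 11, 5, 3, 9, 10, 4, 0, 13, 6, 7]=(0 12 6 3 8 10)(4 11 13 7 9)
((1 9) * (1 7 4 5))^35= ((1 9 7 4 5))^35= (9)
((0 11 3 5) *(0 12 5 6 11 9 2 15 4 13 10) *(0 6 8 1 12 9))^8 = (1 10 9 3 4 12 6 2 8 13 5 11 15)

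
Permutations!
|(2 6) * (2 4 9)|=4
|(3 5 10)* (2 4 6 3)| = 6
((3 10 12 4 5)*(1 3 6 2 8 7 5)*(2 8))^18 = (1 12 3 4 10)(5 8)(6 7)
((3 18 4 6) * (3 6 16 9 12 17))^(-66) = ((3 18 4 16 9 12 17))^(-66) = (3 9 18 12 4 17 16)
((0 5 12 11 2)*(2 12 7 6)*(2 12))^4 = ((0 5 7 6 12 11 2))^4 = (0 12 5 11 7 2 6)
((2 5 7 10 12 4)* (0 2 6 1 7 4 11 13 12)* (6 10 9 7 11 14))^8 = (0 4 2 10 5)(1 13 14)(6 11 12) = ((0 2 5 4 10)(1 11 13 12 14 6)(7 9))^8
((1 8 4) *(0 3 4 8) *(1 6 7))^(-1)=(8)(0 1 7 6 4 3)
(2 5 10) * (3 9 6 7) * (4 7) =[0, 1, 5, 9, 7, 10, 4, 3, 8, 6, 2] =(2 5 10)(3 9 6 4 7)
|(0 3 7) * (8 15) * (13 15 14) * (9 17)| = |(0 3 7)(8 14 13 15)(9 17)| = 12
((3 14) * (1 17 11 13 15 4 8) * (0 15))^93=(0 17 4 13 1 15 11 8)(3 14)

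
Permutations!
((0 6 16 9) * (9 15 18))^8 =((0 6 16 15 18 9))^8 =(0 16 18)(6 15 9)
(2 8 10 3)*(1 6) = (1 6)(2 8 10 3) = [0, 6, 8, 2, 4, 5, 1, 7, 10, 9, 3]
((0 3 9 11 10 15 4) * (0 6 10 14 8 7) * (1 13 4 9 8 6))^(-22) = (0 8)(1 4 13)(3 7)(6 15 11)(9 14 10)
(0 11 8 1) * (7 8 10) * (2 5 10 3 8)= [11, 0, 5, 8, 4, 10, 6, 2, 1, 9, 7, 3]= (0 11 3 8 1)(2 5 10 7)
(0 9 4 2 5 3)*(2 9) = (0 2 5 3)(4 9) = [2, 1, 5, 0, 9, 3, 6, 7, 8, 4]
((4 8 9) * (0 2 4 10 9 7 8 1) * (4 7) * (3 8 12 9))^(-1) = ((0 2 7 12 9 10 3 8 4 1))^(-1) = (0 1 4 8 3 10 9 12 7 2)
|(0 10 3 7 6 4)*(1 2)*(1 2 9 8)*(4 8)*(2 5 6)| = |(0 10 3 7 2 5 6 8 1 9 4)| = 11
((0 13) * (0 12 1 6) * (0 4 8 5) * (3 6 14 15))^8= (0 4 15 12 5 6 14 13 8 3 1)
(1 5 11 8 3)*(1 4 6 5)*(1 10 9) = (1 10 9)(3 4 6 5 11 8) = [0, 10, 2, 4, 6, 11, 5, 7, 3, 1, 9, 8]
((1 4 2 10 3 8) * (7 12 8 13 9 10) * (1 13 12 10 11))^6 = (1 12 4 8 2 13 7 9 10 11 3)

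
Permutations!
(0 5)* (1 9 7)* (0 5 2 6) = (0 2 6)(1 9 7) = [2, 9, 6, 3, 4, 5, 0, 1, 8, 7]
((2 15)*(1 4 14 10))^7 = (1 10 14 4)(2 15) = ((1 4 14 10)(2 15))^7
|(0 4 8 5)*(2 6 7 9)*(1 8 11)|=12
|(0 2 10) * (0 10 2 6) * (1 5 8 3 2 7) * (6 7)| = 8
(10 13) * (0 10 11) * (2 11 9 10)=(0 2 11)(9 10 13)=[2, 1, 11, 3, 4, 5, 6, 7, 8, 10, 13, 0, 12, 9]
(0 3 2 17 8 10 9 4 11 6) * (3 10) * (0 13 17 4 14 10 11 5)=(0 11 6 13 17 8 3 2 4 5)(9 14 10)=[11, 1, 4, 2, 5, 0, 13, 7, 3, 14, 9, 6, 12, 17, 10, 15, 16, 8]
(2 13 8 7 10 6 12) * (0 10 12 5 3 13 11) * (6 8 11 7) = (0 10 8 6 5 3 13 11)(2 7 12) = [10, 1, 7, 13, 4, 3, 5, 12, 6, 9, 8, 0, 2, 11]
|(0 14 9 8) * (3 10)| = 4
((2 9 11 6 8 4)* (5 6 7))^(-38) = (2 11 5 8)(4 9 7 6)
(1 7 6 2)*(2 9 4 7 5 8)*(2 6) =(1 5 8 6 9 4 7 2) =[0, 5, 1, 3, 7, 8, 9, 2, 6, 4]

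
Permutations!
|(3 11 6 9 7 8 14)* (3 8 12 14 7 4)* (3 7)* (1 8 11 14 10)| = 11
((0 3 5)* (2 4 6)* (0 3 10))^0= (10)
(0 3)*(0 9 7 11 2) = (0 3 9 7 11 2) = [3, 1, 0, 9, 4, 5, 6, 11, 8, 7, 10, 2]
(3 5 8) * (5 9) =(3 9 5 8) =[0, 1, 2, 9, 4, 8, 6, 7, 3, 5]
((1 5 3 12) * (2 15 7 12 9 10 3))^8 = ((1 5 2 15 7 12)(3 9 10))^8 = (1 2 7)(3 10 9)(5 15 12)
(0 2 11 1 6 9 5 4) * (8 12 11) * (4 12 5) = (0 2 8 5 12 11 1 6 9 4) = [2, 6, 8, 3, 0, 12, 9, 7, 5, 4, 10, 1, 11]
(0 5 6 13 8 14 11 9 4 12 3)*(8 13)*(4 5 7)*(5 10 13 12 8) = [7, 1, 2, 0, 8, 6, 5, 4, 14, 10, 13, 9, 3, 12, 11] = (0 7 4 8 14 11 9 10 13 12 3)(5 6)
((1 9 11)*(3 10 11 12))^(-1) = ((1 9 12 3 10 11))^(-1) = (1 11 10 3 12 9)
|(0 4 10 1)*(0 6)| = |(0 4 10 1 6)| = 5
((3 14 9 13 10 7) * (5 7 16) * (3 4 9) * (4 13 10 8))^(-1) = (3 14)(4 8 13 7 5 16 10 9)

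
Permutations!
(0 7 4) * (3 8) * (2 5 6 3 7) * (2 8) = (0 8 7 4)(2 5 6 3) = [8, 1, 5, 2, 0, 6, 3, 4, 7]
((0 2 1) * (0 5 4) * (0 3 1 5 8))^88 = (0 3 2 1 5 8 4)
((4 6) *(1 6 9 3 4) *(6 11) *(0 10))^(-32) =((0 10)(1 11 6)(3 4 9))^(-32) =(1 11 6)(3 4 9)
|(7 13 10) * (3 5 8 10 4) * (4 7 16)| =6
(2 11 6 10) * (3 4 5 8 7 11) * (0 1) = (0 1)(2 3 4 5 8 7 11 6 10) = [1, 0, 3, 4, 5, 8, 10, 11, 7, 9, 2, 6]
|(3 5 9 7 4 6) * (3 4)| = 4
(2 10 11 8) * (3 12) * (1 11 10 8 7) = (1 11 7)(2 8)(3 12) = [0, 11, 8, 12, 4, 5, 6, 1, 2, 9, 10, 7, 3]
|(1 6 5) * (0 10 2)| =|(0 10 2)(1 6 5)| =3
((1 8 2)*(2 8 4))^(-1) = ((8)(1 4 2))^(-1) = (8)(1 2 4)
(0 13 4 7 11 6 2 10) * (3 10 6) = [13, 1, 6, 10, 7, 5, 2, 11, 8, 9, 0, 3, 12, 4] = (0 13 4 7 11 3 10)(2 6)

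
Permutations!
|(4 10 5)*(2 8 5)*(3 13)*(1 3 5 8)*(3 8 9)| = |(1 8 9 3 13 5 4 10 2)| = 9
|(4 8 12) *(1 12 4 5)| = 6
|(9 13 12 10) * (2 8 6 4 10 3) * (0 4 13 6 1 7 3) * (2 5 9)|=|(0 4 10 2 8 1 7 3 5 9 6 13 12)|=13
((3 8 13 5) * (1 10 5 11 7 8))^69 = (1 10 5 3)(7 8 13 11)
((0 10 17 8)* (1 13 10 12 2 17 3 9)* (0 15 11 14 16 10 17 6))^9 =(0 12 2 6)(1 3 16 11 8 13 9 10 14 15 17) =((0 12 2 6)(1 13 17 8 15 11 14 16 10 3 9))^9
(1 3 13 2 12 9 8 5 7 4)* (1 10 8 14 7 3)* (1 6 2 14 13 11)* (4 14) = (1 6 2 12 9 13 4 10 8 5 3 11)(7 14) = [0, 6, 12, 11, 10, 3, 2, 14, 5, 13, 8, 1, 9, 4, 7]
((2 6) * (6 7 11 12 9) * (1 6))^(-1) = (1 9 12 11 7 2 6)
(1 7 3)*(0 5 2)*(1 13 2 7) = (0 5 7 3 13 2) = [5, 1, 0, 13, 4, 7, 6, 3, 8, 9, 10, 11, 12, 2]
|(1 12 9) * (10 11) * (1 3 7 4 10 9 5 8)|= |(1 12 5 8)(3 7 4 10 11 9)|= 12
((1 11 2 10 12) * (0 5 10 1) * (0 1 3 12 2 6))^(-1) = ((0 5 10 2 3 12 1 11 6))^(-1) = (0 6 11 1 12 3 2 10 5)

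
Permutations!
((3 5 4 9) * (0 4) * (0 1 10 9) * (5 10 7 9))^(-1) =(0 4)(1 5 10 3 9 7)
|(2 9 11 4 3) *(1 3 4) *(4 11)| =6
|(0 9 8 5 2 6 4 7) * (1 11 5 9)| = 8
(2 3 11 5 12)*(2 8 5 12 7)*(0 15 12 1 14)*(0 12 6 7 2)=[15, 14, 3, 11, 4, 2, 7, 0, 5, 9, 10, 1, 8, 13, 12, 6]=(0 15 6 7)(1 14 12 8 5 2 3 11)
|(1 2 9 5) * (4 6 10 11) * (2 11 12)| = |(1 11 4 6 10 12 2 9 5)| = 9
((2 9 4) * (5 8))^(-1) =(2 4 9)(5 8)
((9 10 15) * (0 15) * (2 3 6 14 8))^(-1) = ((0 15 9 10)(2 3 6 14 8))^(-1) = (0 10 9 15)(2 8 14 6 3)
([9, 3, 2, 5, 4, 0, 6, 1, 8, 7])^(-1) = [5, 7, 2, 1, 4, 3, 6, 9, 8, 0]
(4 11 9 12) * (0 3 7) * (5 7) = (0 3 5 7)(4 11 9 12) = [3, 1, 2, 5, 11, 7, 6, 0, 8, 12, 10, 9, 4]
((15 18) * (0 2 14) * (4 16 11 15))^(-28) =((0 2 14)(4 16 11 15 18))^(-28) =(0 14 2)(4 11 18 16 15)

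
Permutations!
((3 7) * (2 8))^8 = (8) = ((2 8)(3 7))^8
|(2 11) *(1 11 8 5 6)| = 6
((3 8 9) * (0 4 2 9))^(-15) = ((0 4 2 9 3 8))^(-15) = (0 9)(2 8)(3 4)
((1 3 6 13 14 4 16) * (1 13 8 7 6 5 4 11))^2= (1 5 16 14)(3 4 13 11)(6 7 8)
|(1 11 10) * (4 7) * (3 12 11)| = 10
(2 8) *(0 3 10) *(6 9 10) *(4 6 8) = (0 3 8 2 4 6 9 10) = [3, 1, 4, 8, 6, 5, 9, 7, 2, 10, 0]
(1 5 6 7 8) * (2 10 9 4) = (1 5 6 7 8)(2 10 9 4) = [0, 5, 10, 3, 2, 6, 7, 8, 1, 4, 9]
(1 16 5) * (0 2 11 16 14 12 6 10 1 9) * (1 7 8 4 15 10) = (0 2 11 16 5 9)(1 14 12 6)(4 15 10 7 8) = [2, 14, 11, 3, 15, 9, 1, 8, 4, 0, 7, 16, 6, 13, 12, 10, 5]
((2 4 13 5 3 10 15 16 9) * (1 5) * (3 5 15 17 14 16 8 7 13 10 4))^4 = (1 13 7 8 15)(2 17)(3 14)(4 16)(9 10)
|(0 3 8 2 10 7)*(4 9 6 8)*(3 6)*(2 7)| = |(0 6 8 7)(2 10)(3 4 9)| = 12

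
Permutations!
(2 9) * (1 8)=(1 8)(2 9)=[0, 8, 9, 3, 4, 5, 6, 7, 1, 2]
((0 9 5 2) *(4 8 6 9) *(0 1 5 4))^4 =((1 5 2)(4 8 6 9))^4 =(9)(1 5 2)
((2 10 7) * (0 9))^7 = (0 9)(2 10 7)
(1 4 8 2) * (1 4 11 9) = (1 11 9)(2 4 8) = [0, 11, 4, 3, 8, 5, 6, 7, 2, 1, 10, 9]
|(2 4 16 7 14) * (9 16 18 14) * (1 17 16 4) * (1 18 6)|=21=|(1 17 16 7 9 4 6)(2 18 14)|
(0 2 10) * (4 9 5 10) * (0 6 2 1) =(0 1)(2 4 9 5 10 6) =[1, 0, 4, 3, 9, 10, 2, 7, 8, 5, 6]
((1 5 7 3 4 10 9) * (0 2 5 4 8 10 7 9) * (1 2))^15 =((0 1 4 7 3 8 10)(2 5 9))^15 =(0 1 4 7 3 8 10)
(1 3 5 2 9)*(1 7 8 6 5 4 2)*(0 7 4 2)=(0 7 8 6 5 1 3 2 9 4)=[7, 3, 9, 2, 0, 1, 5, 8, 6, 4]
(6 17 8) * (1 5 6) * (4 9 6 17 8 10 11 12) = (1 5 17 10 11 12 4 9 6 8) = [0, 5, 2, 3, 9, 17, 8, 7, 1, 6, 11, 12, 4, 13, 14, 15, 16, 10]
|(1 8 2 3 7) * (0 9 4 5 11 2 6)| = 11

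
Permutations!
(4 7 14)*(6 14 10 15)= (4 7 10 15 6 14)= [0, 1, 2, 3, 7, 5, 14, 10, 8, 9, 15, 11, 12, 13, 4, 6]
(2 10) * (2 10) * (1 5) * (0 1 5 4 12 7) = [1, 4, 2, 3, 12, 5, 6, 0, 8, 9, 10, 11, 7] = (0 1 4 12 7)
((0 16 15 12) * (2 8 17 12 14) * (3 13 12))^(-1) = (0 12 13 3 17 8 2 14 15 16)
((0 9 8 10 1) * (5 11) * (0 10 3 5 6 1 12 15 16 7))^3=(0 3 6 12 7 8 11 10 16 9 5 1 15)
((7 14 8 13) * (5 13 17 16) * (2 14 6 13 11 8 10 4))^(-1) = (2 4 10 14)(5 16 17 8 11)(6 7 13)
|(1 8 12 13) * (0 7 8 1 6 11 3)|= 8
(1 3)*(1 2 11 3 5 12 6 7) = [0, 5, 11, 2, 4, 12, 7, 1, 8, 9, 10, 3, 6] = (1 5 12 6 7)(2 11 3)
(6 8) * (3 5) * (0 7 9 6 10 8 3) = (0 7 9 6 3 5)(8 10) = [7, 1, 2, 5, 4, 0, 3, 9, 10, 6, 8]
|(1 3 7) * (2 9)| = 6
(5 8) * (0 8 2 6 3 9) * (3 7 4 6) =(0 8 5 2 3 9)(4 6 7) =[8, 1, 3, 9, 6, 2, 7, 4, 5, 0]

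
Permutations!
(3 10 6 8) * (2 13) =(2 13)(3 10 6 8) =[0, 1, 13, 10, 4, 5, 8, 7, 3, 9, 6, 11, 12, 2]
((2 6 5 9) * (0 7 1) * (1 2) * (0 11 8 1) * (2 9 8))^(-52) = ((0 7 9)(1 11 2 6 5 8))^(-52) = (0 9 7)(1 2 5)(6 8 11)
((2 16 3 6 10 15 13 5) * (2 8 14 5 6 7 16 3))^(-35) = ((2 3 7 16)(5 8 14)(6 10 15 13))^(-35) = (2 3 7 16)(5 8 14)(6 10 15 13)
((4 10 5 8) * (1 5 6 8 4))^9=((1 5 4 10 6 8))^9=(1 10)(4 8)(5 6)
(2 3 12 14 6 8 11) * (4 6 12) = (2 3 4 6 8 11)(12 14) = [0, 1, 3, 4, 6, 5, 8, 7, 11, 9, 10, 2, 14, 13, 12]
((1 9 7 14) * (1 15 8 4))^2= ((1 9 7 14 15 8 4))^2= (1 7 15 4 9 14 8)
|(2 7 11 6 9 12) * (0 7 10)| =8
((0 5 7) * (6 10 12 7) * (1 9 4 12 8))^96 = (0 9 6 12 8)(1 5 4 10 7) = ((0 5 6 10 8 1 9 4 12 7))^96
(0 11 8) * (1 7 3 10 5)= (0 11 8)(1 7 3 10 5)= [11, 7, 2, 10, 4, 1, 6, 3, 0, 9, 5, 8]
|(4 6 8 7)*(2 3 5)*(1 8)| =|(1 8 7 4 6)(2 3 5)| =15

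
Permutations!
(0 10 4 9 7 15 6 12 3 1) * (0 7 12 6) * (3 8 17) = (0 10 4 9 12 8 17 3 1 7 15) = [10, 7, 2, 1, 9, 5, 6, 15, 17, 12, 4, 11, 8, 13, 14, 0, 16, 3]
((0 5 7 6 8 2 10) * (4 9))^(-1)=(0 10 2 8 6 7 5)(4 9)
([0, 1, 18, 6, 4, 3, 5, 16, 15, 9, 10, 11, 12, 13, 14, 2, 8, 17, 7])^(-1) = (2 15 8 16 7 18)(3 5 6)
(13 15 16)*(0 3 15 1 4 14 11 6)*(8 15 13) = (0 3 13 1 4 14 11 6)(8 15 16) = [3, 4, 2, 13, 14, 5, 0, 7, 15, 9, 10, 6, 12, 1, 11, 16, 8]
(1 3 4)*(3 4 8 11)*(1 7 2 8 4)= (2 8 11 3 4 7)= [0, 1, 8, 4, 7, 5, 6, 2, 11, 9, 10, 3]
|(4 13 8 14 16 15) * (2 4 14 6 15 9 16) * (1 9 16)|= 14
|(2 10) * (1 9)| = |(1 9)(2 10)| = 2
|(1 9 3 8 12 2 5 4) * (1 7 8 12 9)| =|(2 5 4 7 8 9 3 12)| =8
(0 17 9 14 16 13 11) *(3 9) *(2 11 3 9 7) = (0 17 9 14 16 13 3 7 2 11) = [17, 1, 11, 7, 4, 5, 6, 2, 8, 14, 10, 0, 12, 3, 16, 15, 13, 9]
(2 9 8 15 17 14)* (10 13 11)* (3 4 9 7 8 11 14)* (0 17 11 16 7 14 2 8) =(0 17 3 4 9 16 7)(2 14 8 15 11 10 13) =[17, 1, 14, 4, 9, 5, 6, 0, 15, 16, 13, 10, 12, 2, 8, 11, 7, 3]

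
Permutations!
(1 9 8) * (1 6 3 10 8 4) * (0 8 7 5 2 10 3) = (0 8 6)(1 9 4)(2 10 7 5) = [8, 9, 10, 3, 1, 2, 0, 5, 6, 4, 7]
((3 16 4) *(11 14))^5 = (3 4 16)(11 14)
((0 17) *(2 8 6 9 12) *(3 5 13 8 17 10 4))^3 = ((0 10 4 3 5 13 8 6 9 12 2 17))^3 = (0 3 8 12)(2 10 5 6)(4 13 9 17)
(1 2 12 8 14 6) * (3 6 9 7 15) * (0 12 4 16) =(0 12 8 14 9 7 15 3 6 1 2 4 16) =[12, 2, 4, 6, 16, 5, 1, 15, 14, 7, 10, 11, 8, 13, 9, 3, 0]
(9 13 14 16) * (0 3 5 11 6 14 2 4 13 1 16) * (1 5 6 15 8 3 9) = [9, 16, 4, 6, 13, 11, 14, 7, 3, 5, 10, 15, 12, 2, 0, 8, 1] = (0 9 5 11 15 8 3 6 14)(1 16)(2 4 13)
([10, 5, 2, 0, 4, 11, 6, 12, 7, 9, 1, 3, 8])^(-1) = [3, 10, 2, 11, 4, 1, 6, 8, 12, 9, 0, 5, 7]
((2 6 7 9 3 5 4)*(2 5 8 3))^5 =(2 6 7 9)(3 8)(4 5)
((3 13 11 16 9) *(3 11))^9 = ((3 13)(9 11 16))^9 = (16)(3 13)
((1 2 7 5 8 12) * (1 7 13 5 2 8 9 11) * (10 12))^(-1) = ((1 8 10 12 7 2 13 5 9 11))^(-1) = (1 11 9 5 13 2 7 12 10 8)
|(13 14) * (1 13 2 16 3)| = |(1 13 14 2 16 3)| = 6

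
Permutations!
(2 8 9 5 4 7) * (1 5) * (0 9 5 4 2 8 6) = (0 9 1 4 7 8 5 2 6) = [9, 4, 6, 3, 7, 2, 0, 8, 5, 1]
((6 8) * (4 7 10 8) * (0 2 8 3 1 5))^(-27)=(0 6 10 5 8 7 1 2 4 3)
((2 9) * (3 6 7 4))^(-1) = ((2 9)(3 6 7 4))^(-1) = (2 9)(3 4 7 6)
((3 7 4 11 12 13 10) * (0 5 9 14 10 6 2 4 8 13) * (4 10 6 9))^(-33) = ((0 5 4 11 12)(2 10 3 7 8 13 9 14 6))^(-33) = (0 4 12 5 11)(2 7 9)(3 13 6)(8 14 10)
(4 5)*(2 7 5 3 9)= (2 7 5 4 3 9)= [0, 1, 7, 9, 3, 4, 6, 5, 8, 2]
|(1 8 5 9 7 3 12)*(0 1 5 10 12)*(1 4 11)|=11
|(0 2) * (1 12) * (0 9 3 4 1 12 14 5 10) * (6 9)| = 10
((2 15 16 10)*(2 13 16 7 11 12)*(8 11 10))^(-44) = (2 15 7 10 13 16 8 11 12)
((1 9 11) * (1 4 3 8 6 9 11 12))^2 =(1 4 8 9)(3 6 12 11)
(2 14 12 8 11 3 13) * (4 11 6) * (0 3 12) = (0 3 13 2 14)(4 11 12 8 6) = [3, 1, 14, 13, 11, 5, 4, 7, 6, 9, 10, 12, 8, 2, 0]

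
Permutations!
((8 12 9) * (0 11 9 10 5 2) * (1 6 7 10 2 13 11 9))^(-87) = ((0 9 8 12 2)(1 6 7 10 5 13 11))^(-87) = (0 12 9 2 8)(1 5 6 13 7 11 10)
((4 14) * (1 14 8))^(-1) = ((1 14 4 8))^(-1) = (1 8 4 14)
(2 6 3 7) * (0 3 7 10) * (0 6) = (0 3 10 6 7 2) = [3, 1, 0, 10, 4, 5, 7, 2, 8, 9, 6]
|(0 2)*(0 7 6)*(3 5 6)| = 6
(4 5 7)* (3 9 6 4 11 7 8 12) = (3 9 6 4 5 8 12)(7 11) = [0, 1, 2, 9, 5, 8, 4, 11, 12, 6, 10, 7, 3]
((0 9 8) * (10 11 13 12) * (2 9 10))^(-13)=((0 10 11 13 12 2 9 8))^(-13)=(0 13 9 10 12 8 11 2)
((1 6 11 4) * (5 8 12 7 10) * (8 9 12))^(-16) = (5 10 7 12 9)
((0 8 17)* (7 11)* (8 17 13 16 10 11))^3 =((0 17)(7 8 13 16 10 11))^3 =(0 17)(7 16)(8 10)(11 13)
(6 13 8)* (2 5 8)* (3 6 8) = (2 5 3 6 13) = [0, 1, 5, 6, 4, 3, 13, 7, 8, 9, 10, 11, 12, 2]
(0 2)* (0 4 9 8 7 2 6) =(0 6)(2 4 9 8 7) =[6, 1, 4, 3, 9, 5, 0, 2, 7, 8]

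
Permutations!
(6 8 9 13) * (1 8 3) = (1 8 9 13 6 3) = [0, 8, 2, 1, 4, 5, 3, 7, 9, 13, 10, 11, 12, 6]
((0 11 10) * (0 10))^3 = (0 11)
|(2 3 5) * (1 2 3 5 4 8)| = 6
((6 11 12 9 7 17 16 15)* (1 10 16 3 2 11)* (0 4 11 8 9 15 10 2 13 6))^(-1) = (0 15 12 11 4)(1 6 13 3 17 7 9 8 2)(10 16) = ((0 4 11 12 15)(1 2 8 9 7 17 3 13 6)(10 16))^(-1)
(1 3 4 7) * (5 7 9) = (1 3 4 9 5 7) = [0, 3, 2, 4, 9, 7, 6, 1, 8, 5]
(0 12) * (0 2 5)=(0 12 2 5)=[12, 1, 5, 3, 4, 0, 6, 7, 8, 9, 10, 11, 2]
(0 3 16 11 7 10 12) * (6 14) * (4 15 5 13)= (0 3 16 11 7 10 12)(4 15 5 13)(6 14)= [3, 1, 2, 16, 15, 13, 14, 10, 8, 9, 12, 7, 0, 4, 6, 5, 11]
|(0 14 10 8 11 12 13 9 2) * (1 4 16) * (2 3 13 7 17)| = |(0 14 10 8 11 12 7 17 2)(1 4 16)(3 13 9)| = 9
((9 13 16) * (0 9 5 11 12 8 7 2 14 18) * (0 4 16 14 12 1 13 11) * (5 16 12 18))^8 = (0 9 11 1 13 14 5)(2 4 8)(7 18 12)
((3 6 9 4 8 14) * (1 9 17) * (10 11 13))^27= ((1 9 4 8 14 3 6 17)(10 11 13))^27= (1 8 6 9 14 17 4 3)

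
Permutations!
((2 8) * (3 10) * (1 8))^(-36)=(10)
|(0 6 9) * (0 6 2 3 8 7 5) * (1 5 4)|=8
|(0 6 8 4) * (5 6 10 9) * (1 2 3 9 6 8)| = |(0 10 6 1 2 3 9 5 8 4)| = 10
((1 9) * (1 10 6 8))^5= (10)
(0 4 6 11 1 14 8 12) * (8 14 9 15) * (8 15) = (15)(0 4 6 11 1 9 8 12) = [4, 9, 2, 3, 6, 5, 11, 7, 12, 8, 10, 1, 0, 13, 14, 15]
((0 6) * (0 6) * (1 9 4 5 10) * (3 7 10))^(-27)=(1 9 4 5 3 7 10)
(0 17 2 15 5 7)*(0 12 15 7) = (0 17 2 7 12 15 5) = [17, 1, 7, 3, 4, 0, 6, 12, 8, 9, 10, 11, 15, 13, 14, 5, 16, 2]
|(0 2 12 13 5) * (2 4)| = 6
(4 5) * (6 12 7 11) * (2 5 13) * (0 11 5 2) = (0 11 6 12 7 5 4 13) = [11, 1, 2, 3, 13, 4, 12, 5, 8, 9, 10, 6, 7, 0]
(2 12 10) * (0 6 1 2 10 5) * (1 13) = (0 6 13 1 2 12 5) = [6, 2, 12, 3, 4, 0, 13, 7, 8, 9, 10, 11, 5, 1]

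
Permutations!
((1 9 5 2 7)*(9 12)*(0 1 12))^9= ((0 1)(2 7 12 9 5))^9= (0 1)(2 5 9 12 7)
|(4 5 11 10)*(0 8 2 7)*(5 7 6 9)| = 10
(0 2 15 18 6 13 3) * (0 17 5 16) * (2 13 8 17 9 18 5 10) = (0 13 3 9 18 6 8 17 10 2 15 5 16) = [13, 1, 15, 9, 4, 16, 8, 7, 17, 18, 2, 11, 12, 3, 14, 5, 0, 10, 6]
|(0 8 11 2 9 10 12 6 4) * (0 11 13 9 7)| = 11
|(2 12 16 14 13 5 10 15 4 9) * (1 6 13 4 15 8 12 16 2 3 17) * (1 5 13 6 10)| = 12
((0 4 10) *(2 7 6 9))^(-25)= (0 10 4)(2 9 6 7)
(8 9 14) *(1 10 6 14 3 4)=(1 10 6 14 8 9 3 4)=[0, 10, 2, 4, 1, 5, 14, 7, 9, 3, 6, 11, 12, 13, 8]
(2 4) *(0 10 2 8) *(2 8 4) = [10, 1, 2, 3, 4, 5, 6, 7, 0, 9, 8] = (0 10 8)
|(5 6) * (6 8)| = 3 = |(5 8 6)|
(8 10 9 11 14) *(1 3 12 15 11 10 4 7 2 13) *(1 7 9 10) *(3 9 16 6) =[0, 9, 13, 12, 16, 5, 3, 2, 4, 1, 10, 14, 15, 7, 8, 11, 6] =(1 9)(2 13 7)(3 12 15 11 14 8 4 16 6)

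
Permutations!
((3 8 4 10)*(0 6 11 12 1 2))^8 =((0 6 11 12 1 2)(3 8 4 10))^8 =(0 11 1)(2 6 12)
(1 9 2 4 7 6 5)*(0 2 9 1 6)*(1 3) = (9)(0 2 4 7)(1 3)(5 6) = [2, 3, 4, 1, 7, 6, 5, 0, 8, 9]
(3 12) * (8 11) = (3 12)(8 11) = [0, 1, 2, 12, 4, 5, 6, 7, 11, 9, 10, 8, 3]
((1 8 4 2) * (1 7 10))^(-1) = ((1 8 4 2 7 10))^(-1) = (1 10 7 2 4 8)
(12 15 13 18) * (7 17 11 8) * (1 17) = [0, 17, 2, 3, 4, 5, 6, 1, 7, 9, 10, 8, 15, 18, 14, 13, 16, 11, 12] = (1 17 11 8 7)(12 15 13 18)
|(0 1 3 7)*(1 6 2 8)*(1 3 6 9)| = 8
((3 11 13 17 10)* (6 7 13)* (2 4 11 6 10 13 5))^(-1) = (2 5 7 6 3 10 11 4)(13 17)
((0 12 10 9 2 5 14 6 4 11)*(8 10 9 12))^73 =(0 14 12 11 5 10 4 2 8 6 9)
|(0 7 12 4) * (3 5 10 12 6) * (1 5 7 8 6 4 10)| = |(0 8 6 3 7 4)(1 5)(10 12)| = 6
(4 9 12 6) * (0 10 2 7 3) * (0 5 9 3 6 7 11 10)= (2 11 10)(3 5 9 12 7 6 4)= [0, 1, 11, 5, 3, 9, 4, 6, 8, 12, 2, 10, 7]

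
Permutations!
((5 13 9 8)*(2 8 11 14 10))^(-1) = (2 10 14 11 9 13 5 8) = ((2 8 5 13 9 11 14 10))^(-1)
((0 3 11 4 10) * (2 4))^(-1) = (0 10 4 2 11 3)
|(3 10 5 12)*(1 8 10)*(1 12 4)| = |(1 8 10 5 4)(3 12)| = 10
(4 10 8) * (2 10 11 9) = (2 10 8 4 11 9) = [0, 1, 10, 3, 11, 5, 6, 7, 4, 2, 8, 9]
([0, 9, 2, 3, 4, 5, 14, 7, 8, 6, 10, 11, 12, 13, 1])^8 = (14)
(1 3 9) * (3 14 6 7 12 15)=(1 14 6 7 12 15 3 9)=[0, 14, 2, 9, 4, 5, 7, 12, 8, 1, 10, 11, 15, 13, 6, 3]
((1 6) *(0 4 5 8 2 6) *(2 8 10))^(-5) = ((0 4 5 10 2 6 1))^(-5) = (0 5 2 1 4 10 6)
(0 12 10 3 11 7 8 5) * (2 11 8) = (0 12 10 3 8 5)(2 11 7) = [12, 1, 11, 8, 4, 0, 6, 2, 5, 9, 3, 7, 10]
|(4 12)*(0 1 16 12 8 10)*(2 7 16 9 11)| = |(0 1 9 11 2 7 16 12 4 8 10)| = 11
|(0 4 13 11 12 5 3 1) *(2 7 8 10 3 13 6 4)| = |(0 2 7 8 10 3 1)(4 6)(5 13 11 12)| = 28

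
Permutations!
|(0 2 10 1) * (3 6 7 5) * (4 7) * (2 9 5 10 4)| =10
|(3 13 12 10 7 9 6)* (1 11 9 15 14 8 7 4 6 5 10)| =|(1 11 9 5 10 4 6 3 13 12)(7 15 14 8)| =20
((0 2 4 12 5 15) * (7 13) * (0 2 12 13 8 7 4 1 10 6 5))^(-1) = (0 12)(1 2 15 5 6 10)(4 13)(7 8) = ((0 12)(1 10 6 5 15 2)(4 13)(7 8))^(-1)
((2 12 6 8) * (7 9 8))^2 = ((2 12 6 7 9 8))^2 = (2 6 9)(7 8 12)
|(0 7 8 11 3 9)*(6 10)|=|(0 7 8 11 3 9)(6 10)|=6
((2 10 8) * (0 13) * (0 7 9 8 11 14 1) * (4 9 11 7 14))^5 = (0 13 14 1)(2 9 11 10 8 4 7)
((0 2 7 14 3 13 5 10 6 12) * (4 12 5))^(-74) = (0 4 3 7)(2 12 13 14)(5 10 6)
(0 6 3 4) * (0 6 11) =(0 11)(3 4 6) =[11, 1, 2, 4, 6, 5, 3, 7, 8, 9, 10, 0]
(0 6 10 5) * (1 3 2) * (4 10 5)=(0 6 5)(1 3 2)(4 10)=[6, 3, 1, 2, 10, 0, 5, 7, 8, 9, 4]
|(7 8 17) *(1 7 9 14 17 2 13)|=15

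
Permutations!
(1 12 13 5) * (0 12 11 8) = (0 12 13 5 1 11 8) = [12, 11, 2, 3, 4, 1, 6, 7, 0, 9, 10, 8, 13, 5]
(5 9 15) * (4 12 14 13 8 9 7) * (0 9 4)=(0 9 15 5 7)(4 12 14 13 8)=[9, 1, 2, 3, 12, 7, 6, 0, 4, 15, 10, 11, 14, 8, 13, 5]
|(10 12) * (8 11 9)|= 6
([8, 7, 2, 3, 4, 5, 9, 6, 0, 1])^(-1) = (0 8)(1 9 6 7)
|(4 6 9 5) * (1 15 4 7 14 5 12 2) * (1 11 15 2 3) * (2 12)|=6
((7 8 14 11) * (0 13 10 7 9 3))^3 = ((0 13 10 7 8 14 11 9 3))^3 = (0 7 11)(3 10 14)(8 9 13)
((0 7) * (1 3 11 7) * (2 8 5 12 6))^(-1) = (0 7 11 3 1)(2 6 12 5 8)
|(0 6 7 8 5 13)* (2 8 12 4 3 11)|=11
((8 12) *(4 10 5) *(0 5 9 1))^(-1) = ((0 5 4 10 9 1)(8 12))^(-1) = (0 1 9 10 4 5)(8 12)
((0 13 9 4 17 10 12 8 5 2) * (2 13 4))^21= (0 4 17 10 12 8 5 13 9 2)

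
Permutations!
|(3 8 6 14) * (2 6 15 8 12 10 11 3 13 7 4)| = 12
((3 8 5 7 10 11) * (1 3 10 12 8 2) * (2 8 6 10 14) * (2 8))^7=((1 3 2)(5 7 12 6 10 11 14 8))^7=(1 3 2)(5 8 14 11 10 6 12 7)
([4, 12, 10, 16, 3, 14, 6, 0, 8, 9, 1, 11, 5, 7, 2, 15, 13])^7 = (0 4 3 16 13 7)(1 12 5 14 2 10)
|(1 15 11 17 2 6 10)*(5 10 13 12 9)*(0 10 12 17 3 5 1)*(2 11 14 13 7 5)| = |(0 10)(1 15 14 13 17 11 3 2 6 7 5 12 9)| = 26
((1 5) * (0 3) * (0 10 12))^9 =(0 3 10 12)(1 5)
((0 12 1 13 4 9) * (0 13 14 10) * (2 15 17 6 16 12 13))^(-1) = ((0 13 4 9 2 15 17 6 16 12 1 14 10))^(-1) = (0 10 14 1 12 16 6 17 15 2 9 4 13)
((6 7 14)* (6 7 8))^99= (6 8)(7 14)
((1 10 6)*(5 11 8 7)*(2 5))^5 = ((1 10 6)(2 5 11 8 7))^5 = (11)(1 6 10)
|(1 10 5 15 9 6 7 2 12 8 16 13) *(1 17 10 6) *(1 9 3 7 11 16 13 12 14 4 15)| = |(1 6 11 16 12 8 13 17 10 5)(2 14 4 15 3 7)| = 30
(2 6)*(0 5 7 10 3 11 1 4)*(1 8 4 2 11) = (0 5 7 10 3 1 2 6 11 8 4) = [5, 2, 6, 1, 0, 7, 11, 10, 4, 9, 3, 8]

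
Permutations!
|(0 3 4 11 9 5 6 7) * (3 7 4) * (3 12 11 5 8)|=30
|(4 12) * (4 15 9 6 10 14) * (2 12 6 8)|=20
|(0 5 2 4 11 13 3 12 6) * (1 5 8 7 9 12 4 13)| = 42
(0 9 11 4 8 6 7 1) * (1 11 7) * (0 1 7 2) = (0 9 2)(4 8 6 7 11) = [9, 1, 0, 3, 8, 5, 7, 11, 6, 2, 10, 4]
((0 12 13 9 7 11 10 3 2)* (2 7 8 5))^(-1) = (0 2 5 8 9 13 12)(3 10 11 7)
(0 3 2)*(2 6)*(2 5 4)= [3, 1, 0, 6, 2, 4, 5]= (0 3 6 5 4 2)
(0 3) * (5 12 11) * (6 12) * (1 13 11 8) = (0 3)(1 13 11 5 6 12 8) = [3, 13, 2, 0, 4, 6, 12, 7, 1, 9, 10, 5, 8, 11]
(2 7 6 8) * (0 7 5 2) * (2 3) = [7, 1, 5, 2, 4, 3, 8, 6, 0] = (0 7 6 8)(2 5 3)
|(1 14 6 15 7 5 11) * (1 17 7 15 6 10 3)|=|(1 14 10 3)(5 11 17 7)|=4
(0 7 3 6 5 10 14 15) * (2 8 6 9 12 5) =(0 7 3 9 12 5 10 14 15)(2 8 6) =[7, 1, 8, 9, 4, 10, 2, 3, 6, 12, 14, 11, 5, 13, 15, 0]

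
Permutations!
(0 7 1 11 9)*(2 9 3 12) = (0 7 1 11 3 12 2 9) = [7, 11, 9, 12, 4, 5, 6, 1, 8, 0, 10, 3, 2]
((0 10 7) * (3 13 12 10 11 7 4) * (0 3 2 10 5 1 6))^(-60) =(0 3 5)(1 11 13)(6 7 12)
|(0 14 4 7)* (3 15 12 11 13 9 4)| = |(0 14 3 15 12 11 13 9 4 7)| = 10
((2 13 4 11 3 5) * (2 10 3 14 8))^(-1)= ((2 13 4 11 14 8)(3 5 10))^(-1)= (2 8 14 11 4 13)(3 10 5)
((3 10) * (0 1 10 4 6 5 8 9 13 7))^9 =(0 13 8 6 3 1 7 9 5 4 10)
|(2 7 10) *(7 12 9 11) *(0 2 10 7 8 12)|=4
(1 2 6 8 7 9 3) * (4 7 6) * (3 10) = (1 2 4 7 9 10 3)(6 8) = [0, 2, 4, 1, 7, 5, 8, 9, 6, 10, 3]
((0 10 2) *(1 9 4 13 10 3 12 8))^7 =(0 13 1 3 10 9 12 2 4 8)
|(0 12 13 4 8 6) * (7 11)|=|(0 12 13 4 8 6)(7 11)|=6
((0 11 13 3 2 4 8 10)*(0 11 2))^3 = (0 8 13 2 10 3 4 11)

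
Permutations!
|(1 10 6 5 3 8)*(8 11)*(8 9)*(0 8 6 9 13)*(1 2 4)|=12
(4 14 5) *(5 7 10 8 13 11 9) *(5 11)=(4 14 7 10 8 13 5)(9 11)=[0, 1, 2, 3, 14, 4, 6, 10, 13, 11, 8, 9, 12, 5, 7]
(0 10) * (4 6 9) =[10, 1, 2, 3, 6, 5, 9, 7, 8, 4, 0] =(0 10)(4 6 9)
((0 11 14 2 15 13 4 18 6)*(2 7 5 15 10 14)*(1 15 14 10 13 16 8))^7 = ((0 11 2 13 4 18 6)(1 15 16 8)(5 14 7))^7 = (18)(1 8 16 15)(5 14 7)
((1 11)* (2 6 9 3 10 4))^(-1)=(1 11)(2 4 10 3 9 6)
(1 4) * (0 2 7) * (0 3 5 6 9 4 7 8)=[2, 7, 8, 5, 1, 6, 9, 3, 0, 4]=(0 2 8)(1 7 3 5 6 9 4)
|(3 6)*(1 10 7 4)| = 4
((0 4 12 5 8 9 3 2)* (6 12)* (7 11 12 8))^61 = ((0 4 6 8 9 3 2)(5 7 11 12))^61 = (0 3 8 4 2 9 6)(5 7 11 12)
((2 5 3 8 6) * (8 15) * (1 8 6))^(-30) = ((1 8)(2 5 3 15 6))^(-30) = (15)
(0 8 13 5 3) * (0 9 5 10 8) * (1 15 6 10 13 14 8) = [0, 15, 2, 9, 4, 3, 10, 7, 14, 5, 1, 11, 12, 13, 8, 6] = (1 15 6 10)(3 9 5)(8 14)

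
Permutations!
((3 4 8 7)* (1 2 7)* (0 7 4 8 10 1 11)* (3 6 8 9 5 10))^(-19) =(0 7 6 8 11)(1 4 9 10 2 3 5)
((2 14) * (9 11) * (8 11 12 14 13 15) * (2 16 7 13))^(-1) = ((7 13 15 8 11 9 12 14 16))^(-1) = (7 16 14 12 9 11 8 15 13)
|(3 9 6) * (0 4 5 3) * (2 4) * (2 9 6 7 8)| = 9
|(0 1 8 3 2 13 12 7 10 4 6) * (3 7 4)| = |(0 1 8 7 10 3 2 13 12 4 6)| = 11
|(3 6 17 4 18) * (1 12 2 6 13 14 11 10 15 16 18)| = |(1 12 2 6 17 4)(3 13 14 11 10 15 16 18)| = 24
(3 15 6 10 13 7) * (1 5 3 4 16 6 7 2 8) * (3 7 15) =(1 5 7 4 16 6 10 13 2 8) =[0, 5, 8, 3, 16, 7, 10, 4, 1, 9, 13, 11, 12, 2, 14, 15, 6]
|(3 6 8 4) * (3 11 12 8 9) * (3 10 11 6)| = 7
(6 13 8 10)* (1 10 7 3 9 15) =(1 10 6 13 8 7 3 9 15) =[0, 10, 2, 9, 4, 5, 13, 3, 7, 15, 6, 11, 12, 8, 14, 1]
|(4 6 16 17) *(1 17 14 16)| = |(1 17 4 6)(14 16)| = 4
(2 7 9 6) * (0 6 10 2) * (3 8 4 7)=[6, 1, 3, 8, 7, 5, 0, 9, 4, 10, 2]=(0 6)(2 3 8 4 7 9 10)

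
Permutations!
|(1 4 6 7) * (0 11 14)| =12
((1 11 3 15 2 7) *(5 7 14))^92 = ((1 11 3 15 2 14 5 7))^92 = (1 2)(3 5)(7 15)(11 14)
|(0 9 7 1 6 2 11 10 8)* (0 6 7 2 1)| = 9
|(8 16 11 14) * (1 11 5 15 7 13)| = |(1 11 14 8 16 5 15 7 13)| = 9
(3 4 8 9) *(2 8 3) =(2 8 9)(3 4) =[0, 1, 8, 4, 3, 5, 6, 7, 9, 2]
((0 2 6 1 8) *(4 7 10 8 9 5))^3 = (0 1 4 8 6 5 10 2 9 7)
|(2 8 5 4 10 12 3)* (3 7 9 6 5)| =|(2 8 3)(4 10 12 7 9 6 5)| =21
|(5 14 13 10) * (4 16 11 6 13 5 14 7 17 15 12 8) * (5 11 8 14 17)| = |(4 16 8)(5 7)(6 13 10 17 15 12 14 11)| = 24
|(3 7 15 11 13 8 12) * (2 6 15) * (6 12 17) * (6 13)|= 12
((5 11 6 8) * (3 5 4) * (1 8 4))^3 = (1 8)(3 6 5 4 11)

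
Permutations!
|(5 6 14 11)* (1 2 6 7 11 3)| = 15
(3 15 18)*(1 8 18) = (1 8 18 3 15) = [0, 8, 2, 15, 4, 5, 6, 7, 18, 9, 10, 11, 12, 13, 14, 1, 16, 17, 3]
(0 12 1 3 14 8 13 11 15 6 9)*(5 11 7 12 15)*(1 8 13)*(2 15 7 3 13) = [7, 13, 15, 14, 4, 11, 9, 12, 1, 0, 10, 5, 8, 3, 2, 6] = (0 7 12 8 1 13 3 14 2 15 6 9)(5 11)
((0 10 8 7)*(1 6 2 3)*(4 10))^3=(0 8 4 7 10)(1 3 2 6)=((0 4 10 8 7)(1 6 2 3))^3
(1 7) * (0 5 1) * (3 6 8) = (0 5 1 7)(3 6 8) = [5, 7, 2, 6, 4, 1, 8, 0, 3]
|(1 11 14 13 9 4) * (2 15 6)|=|(1 11 14 13 9 4)(2 15 6)|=6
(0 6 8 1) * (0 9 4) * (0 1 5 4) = [6, 9, 2, 3, 1, 4, 8, 7, 5, 0] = (0 6 8 5 4 1 9)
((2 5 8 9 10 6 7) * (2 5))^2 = ((5 8 9 10 6 7))^2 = (5 9 6)(7 8 10)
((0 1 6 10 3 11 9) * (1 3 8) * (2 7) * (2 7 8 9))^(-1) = ((0 3 11 2 8 1 6 10 9))^(-1) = (0 9 10 6 1 8 2 11 3)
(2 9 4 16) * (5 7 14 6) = (2 9 4 16)(5 7 14 6) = [0, 1, 9, 3, 16, 7, 5, 14, 8, 4, 10, 11, 12, 13, 6, 15, 2]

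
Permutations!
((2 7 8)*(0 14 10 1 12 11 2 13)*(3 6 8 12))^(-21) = (0 1 8 14 3 13 10 6)(2 11 12 7)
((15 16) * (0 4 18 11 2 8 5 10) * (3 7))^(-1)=((0 4 18 11 2 8 5 10)(3 7)(15 16))^(-1)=(0 10 5 8 2 11 18 4)(3 7)(15 16)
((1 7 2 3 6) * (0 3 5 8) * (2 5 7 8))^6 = ((0 3 6 1 8)(2 7 5))^6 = (0 3 6 1 8)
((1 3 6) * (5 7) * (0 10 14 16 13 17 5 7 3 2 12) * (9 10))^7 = ((0 9 10 14 16 13 17 5 3 6 1 2 12))^7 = (0 5 9 3 10 6 14 1 16 2 13 12 17)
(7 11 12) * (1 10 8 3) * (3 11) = (1 10 8 11 12 7 3) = [0, 10, 2, 1, 4, 5, 6, 3, 11, 9, 8, 12, 7]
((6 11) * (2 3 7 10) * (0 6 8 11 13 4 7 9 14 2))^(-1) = (0 10 7 4 13 6)(2 14 9 3)(8 11) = ((0 6 13 4 7 10)(2 3 9 14)(8 11))^(-1)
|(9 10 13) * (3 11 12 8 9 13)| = |(13)(3 11 12 8 9 10)| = 6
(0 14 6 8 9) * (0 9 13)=(0 14 6 8 13)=[14, 1, 2, 3, 4, 5, 8, 7, 13, 9, 10, 11, 12, 0, 6]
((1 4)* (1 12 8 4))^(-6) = (12)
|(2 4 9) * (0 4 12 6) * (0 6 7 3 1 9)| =|(0 4)(1 9 2 12 7 3)| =6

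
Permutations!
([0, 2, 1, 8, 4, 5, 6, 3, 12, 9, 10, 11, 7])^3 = (1 2)(3 7 12 8)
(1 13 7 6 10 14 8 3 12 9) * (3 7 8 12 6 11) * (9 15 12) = (1 13 8 7 11 3 6 10 14 9)(12 15) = [0, 13, 2, 6, 4, 5, 10, 11, 7, 1, 14, 3, 15, 8, 9, 12]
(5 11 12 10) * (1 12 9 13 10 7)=[0, 12, 2, 3, 4, 11, 6, 1, 8, 13, 5, 9, 7, 10]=(1 12 7)(5 11 9 13 10)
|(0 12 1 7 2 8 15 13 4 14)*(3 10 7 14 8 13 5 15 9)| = |(0 12 1 14)(2 13 4 8 9 3 10 7)(5 15)| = 8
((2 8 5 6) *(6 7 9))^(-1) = (2 6 9 7 5 8) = ((2 8 5 7 9 6))^(-1)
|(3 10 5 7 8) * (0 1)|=10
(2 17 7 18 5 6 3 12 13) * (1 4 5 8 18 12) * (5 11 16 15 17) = [0, 4, 5, 1, 11, 6, 3, 12, 18, 9, 10, 16, 13, 2, 14, 17, 15, 7, 8] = (1 4 11 16 15 17 7 12 13 2 5 6 3)(8 18)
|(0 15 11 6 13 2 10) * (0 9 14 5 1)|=11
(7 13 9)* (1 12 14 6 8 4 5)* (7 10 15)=(1 12 14 6 8 4 5)(7 13 9 10 15)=[0, 12, 2, 3, 5, 1, 8, 13, 4, 10, 15, 11, 14, 9, 6, 7]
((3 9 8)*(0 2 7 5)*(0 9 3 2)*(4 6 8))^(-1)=(2 8 6 4 9 5 7)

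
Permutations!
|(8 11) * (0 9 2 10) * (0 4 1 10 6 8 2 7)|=|(0 9 7)(1 10 4)(2 6 8 11)|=12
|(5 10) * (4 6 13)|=6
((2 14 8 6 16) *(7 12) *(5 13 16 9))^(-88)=((2 14 8 6 9 5 13 16)(7 12))^(-88)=(16)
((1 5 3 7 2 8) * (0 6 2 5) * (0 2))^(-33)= ((0 6)(1 2 8)(3 7 5))^(-33)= (8)(0 6)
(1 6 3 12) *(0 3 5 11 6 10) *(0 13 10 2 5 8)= (0 3 12 1 2 5 11 6 8)(10 13)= [3, 2, 5, 12, 4, 11, 8, 7, 0, 9, 13, 6, 1, 10]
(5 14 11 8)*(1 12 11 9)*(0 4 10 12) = (0 4 10 12 11 8 5 14 9 1) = [4, 0, 2, 3, 10, 14, 6, 7, 5, 1, 12, 8, 11, 13, 9]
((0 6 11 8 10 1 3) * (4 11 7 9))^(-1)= ((0 6 7 9 4 11 8 10 1 3))^(-1)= (0 3 1 10 8 11 4 9 7 6)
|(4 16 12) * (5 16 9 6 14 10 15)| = 9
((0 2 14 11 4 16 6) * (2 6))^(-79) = ((0 6)(2 14 11 4 16))^(-79) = (0 6)(2 14 11 4 16)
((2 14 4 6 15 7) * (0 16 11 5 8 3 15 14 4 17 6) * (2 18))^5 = (0 3 4 8 2 5 18 11 7 16 15)(6 17 14)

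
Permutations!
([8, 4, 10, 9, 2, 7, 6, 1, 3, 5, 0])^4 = (0 5 2 3 1)(4 8 7 10 9)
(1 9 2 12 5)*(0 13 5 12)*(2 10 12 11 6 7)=[13, 9, 0, 3, 4, 1, 7, 2, 8, 10, 12, 6, 11, 5]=(0 13 5 1 9 10 12 11 6 7 2)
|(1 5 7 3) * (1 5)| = |(3 5 7)| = 3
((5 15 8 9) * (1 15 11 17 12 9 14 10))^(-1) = (1 10 14 8 15)(5 9 12 17 11)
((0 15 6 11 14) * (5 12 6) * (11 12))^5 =(15)(6 12)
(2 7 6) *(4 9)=(2 7 6)(4 9)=[0, 1, 7, 3, 9, 5, 2, 6, 8, 4]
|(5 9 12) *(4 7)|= 6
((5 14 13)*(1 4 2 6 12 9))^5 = (1 9 12 6 2 4)(5 13 14)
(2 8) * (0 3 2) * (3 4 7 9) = [4, 1, 8, 2, 7, 5, 6, 9, 0, 3] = (0 4 7 9 3 2 8)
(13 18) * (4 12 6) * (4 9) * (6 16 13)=(4 12 16 13 18 6 9)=[0, 1, 2, 3, 12, 5, 9, 7, 8, 4, 10, 11, 16, 18, 14, 15, 13, 17, 6]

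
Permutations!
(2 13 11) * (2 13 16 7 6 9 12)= (2 16 7 6 9 12)(11 13)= [0, 1, 16, 3, 4, 5, 9, 6, 8, 12, 10, 13, 2, 11, 14, 15, 7]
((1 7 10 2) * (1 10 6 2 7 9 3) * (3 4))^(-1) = ((1 9 4 3)(2 10 7 6))^(-1) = (1 3 4 9)(2 6 7 10)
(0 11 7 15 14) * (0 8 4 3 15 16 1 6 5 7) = (0 11)(1 6 5 7 16)(3 15 14 8 4) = [11, 6, 2, 15, 3, 7, 5, 16, 4, 9, 10, 0, 12, 13, 8, 14, 1]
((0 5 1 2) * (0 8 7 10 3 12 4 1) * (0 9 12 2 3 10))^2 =((0 5 9 12 4 1 3 2 8 7))^2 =(0 9 4 3 8)(1 2 7 5 12)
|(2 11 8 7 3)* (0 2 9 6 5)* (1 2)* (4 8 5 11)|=|(0 1 2 4 8 7 3 9 6 11 5)|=11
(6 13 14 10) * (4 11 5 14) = (4 11 5 14 10 6 13) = [0, 1, 2, 3, 11, 14, 13, 7, 8, 9, 6, 5, 12, 4, 10]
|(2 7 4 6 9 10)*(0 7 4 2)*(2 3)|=|(0 7 3 2 4 6 9 10)|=8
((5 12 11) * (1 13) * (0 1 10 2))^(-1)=((0 1 13 10 2)(5 12 11))^(-1)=(0 2 10 13 1)(5 11 12)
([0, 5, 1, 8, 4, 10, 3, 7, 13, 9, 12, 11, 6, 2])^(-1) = (1 2 13 8 3 6 12 10 5)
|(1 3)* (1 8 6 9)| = |(1 3 8 6 9)| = 5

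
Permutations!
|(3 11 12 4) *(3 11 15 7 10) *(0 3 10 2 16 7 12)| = 6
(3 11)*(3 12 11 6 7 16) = (3 6 7 16)(11 12) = [0, 1, 2, 6, 4, 5, 7, 16, 8, 9, 10, 12, 11, 13, 14, 15, 3]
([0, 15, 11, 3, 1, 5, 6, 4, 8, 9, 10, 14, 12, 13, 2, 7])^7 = [0, 4, 11, 3, 7, 5, 6, 15, 8, 9, 10, 14, 12, 13, 2, 1]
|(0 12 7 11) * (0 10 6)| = |(0 12 7 11 10 6)| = 6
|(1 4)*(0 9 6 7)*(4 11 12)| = 4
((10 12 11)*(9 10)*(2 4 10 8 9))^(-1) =((2 4 10 12 11)(8 9))^(-1) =(2 11 12 10 4)(8 9)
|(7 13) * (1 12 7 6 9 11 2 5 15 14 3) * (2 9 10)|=22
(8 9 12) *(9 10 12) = (8 10 12) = [0, 1, 2, 3, 4, 5, 6, 7, 10, 9, 12, 11, 8]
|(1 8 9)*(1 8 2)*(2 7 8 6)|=|(1 7 8 9 6 2)|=6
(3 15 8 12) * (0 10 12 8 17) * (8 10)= [8, 1, 2, 15, 4, 5, 6, 7, 10, 9, 12, 11, 3, 13, 14, 17, 16, 0]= (0 8 10 12 3 15 17)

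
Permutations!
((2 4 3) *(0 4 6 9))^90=(9)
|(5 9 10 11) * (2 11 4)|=6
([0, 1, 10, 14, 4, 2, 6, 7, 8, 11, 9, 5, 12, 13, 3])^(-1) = (2 5 11 9 10)(3 14)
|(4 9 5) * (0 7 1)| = |(0 7 1)(4 9 5)| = 3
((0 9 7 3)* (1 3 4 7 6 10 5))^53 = (0 5 9 1 6 3 10)(4 7)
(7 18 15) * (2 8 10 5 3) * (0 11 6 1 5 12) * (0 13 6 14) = (0 11 14)(1 5 3 2 8 10 12 13 6)(7 18 15) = [11, 5, 8, 2, 4, 3, 1, 18, 10, 9, 12, 14, 13, 6, 0, 7, 16, 17, 15]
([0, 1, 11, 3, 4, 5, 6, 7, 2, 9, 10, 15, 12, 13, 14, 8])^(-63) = [0, 1, 11, 3, 4, 5, 6, 7, 2, 9, 10, 15, 12, 13, 14, 8]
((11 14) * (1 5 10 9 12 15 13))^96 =(1 15 9 5 13 12 10) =((1 5 10 9 12 15 13)(11 14))^96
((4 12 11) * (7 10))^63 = ((4 12 11)(7 10))^63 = (12)(7 10)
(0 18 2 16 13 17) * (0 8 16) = [18, 1, 0, 3, 4, 5, 6, 7, 16, 9, 10, 11, 12, 17, 14, 15, 13, 8, 2] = (0 18 2)(8 16 13 17)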